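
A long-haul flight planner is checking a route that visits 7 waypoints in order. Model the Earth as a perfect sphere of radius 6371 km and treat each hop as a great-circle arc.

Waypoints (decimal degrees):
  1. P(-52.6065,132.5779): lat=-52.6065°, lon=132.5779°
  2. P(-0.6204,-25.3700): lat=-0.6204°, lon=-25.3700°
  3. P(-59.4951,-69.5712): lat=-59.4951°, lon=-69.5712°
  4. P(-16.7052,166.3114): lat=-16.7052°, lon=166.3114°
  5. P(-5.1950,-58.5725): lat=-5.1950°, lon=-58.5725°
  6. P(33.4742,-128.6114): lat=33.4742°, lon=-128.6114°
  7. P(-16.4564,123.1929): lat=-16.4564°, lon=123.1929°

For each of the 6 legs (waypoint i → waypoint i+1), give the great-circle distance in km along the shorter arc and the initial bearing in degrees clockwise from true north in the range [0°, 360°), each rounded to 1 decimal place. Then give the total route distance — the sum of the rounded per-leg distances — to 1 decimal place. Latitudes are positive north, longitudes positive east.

Leg 1: φ1=-0.9181566, φ2=-0.0108280, Δφ=0.9073286, Δλ=-2.7567109 rad; a=sin²(Δφ/2)+cosφ1·cosφ2·sin²(Δλ/2)=0.7771114489; c=2·atan2(√a, √(1-a))=2.158225399; dist=6371·c=13750.054 ≈ 13750.1 km; running total=13750.1 km
Leg 1 bearing: y=sinΔλ·cosφ2=-0.37542753, x=cosφ1·sinφ2-sinφ1·cosφ2·cosΔλ=-0.74289377; θ=atan2(y, x)=-153.1899° <0 so +360° → 206.8101° ≈ 206.8°
Leg 2: φ1=-0.0108280, φ2=-1.0383854, Δφ=-1.0275574, Δλ=-0.7714565 rad; a=sin²(Δφ/2)+cosφ1·cosφ2·sin²(Δλ/2)=0.3133935975; c=2·atan2(√a, √(1-a))=1.188326685; dist=6371·c=7570.829 ≈ 7570.8 km; running total=21320.9 km
Leg 2 bearing: y=sinΔλ·cosφ2=-0.35389703, x=cosφ1·sinφ2-sinφ1·cosφ2·cosΔλ=-0.85759495; θ=atan2(y, x)=-157.5759° <0 so +360° → 202.4241° ≈ 202.4°
Leg 3: φ1=-1.0383854, φ2=-0.2915607, Δφ=0.7468246, Δλ=4.1169280 rad; a=sin²(Δφ/2)+cosφ1·cosφ2·sin²(Δλ/2)=0.5125190678; c=2·atan2(√a, √(1-a))=1.595837079; dist=6371·c=10167.078 ≈ 10167.1 km; running total=31488.0 km
Leg 3 bearing: y=sinΔλ·cosφ2=-0.79295011, x=cosφ1·sinφ2-sinφ1·cosφ2·cosΔλ=-0.60877190; θ=atan2(y, x)=-127.5145° <0 so +360° → 232.4855° ≈ 232.5°
Leg 4: φ1=-0.2915607, φ2=-0.0906699, Δφ=0.2008909, Δλ=-3.9249645 rad; a=sin²(Δφ/2)+cosφ1·cosφ2·sin²(Δλ/2)=0.8249102775; c=2·atan2(√a, √(1-a))=2.278144655; dist=6371·c=14514.060 ≈ 14514.1 km; running total=46002.1 km
Leg 4 bearing: y=sinΔλ·cosφ2=0.70277381, x=cosφ1·sinφ2-sinφ1·cosφ2·cosΔλ=-0.28955520; θ=atan2(y, x)=112.3925° ≈ 112.4°
Leg 5: φ1=-0.0906699, φ2=0.5842350, Δφ=0.6749049, Δλ=-1.2224094 rad; a=sin²(Δφ/2)+cosφ1·cosφ2·sin²(Δλ/2)=0.3831763564; c=2·atan2(√a, √(1-a))=1.334969212; dist=6371·c=8505.089 ≈ 8505.1 km; running total=54507.2 km
Leg 5 bearing: y=sinΔλ·cosφ2=-0.78402333, x=cosφ1·sinφ2-sinφ1·cosφ2·cosΔλ=0.57507944; θ=atan2(y, x)=-53.7400° <0 so +360° → 306.2600° ≈ 306.3°
Leg 6: φ1=0.5842350, φ2=-0.2872184, Δφ=-0.8714534, Δλ=4.3948141 rad; a=sin²(Δφ/2)+cosφ1·cosφ2·sin²(Δλ/2)=0.7030246142; c=2·atan2(√a, √(1-a))=1.988923004; dist=6371·c=12671.428 ≈ 12671.4 km; running total=67178.6 km
Leg 6 bearing: y=sinΔλ·cosφ2=-0.91107948, x=cosφ1·sinφ2-sinφ1·cosφ2·cosΔλ=-0.07112109; θ=atan2(y, x)=-94.4636° <0 so +360° → 265.5364° ≈ 265.5°

Leg 1: dist=13750.1 km, bearing=206.8°
Leg 2: dist=7570.8 km, bearing=202.4°
Leg 3: dist=10167.1 km, bearing=232.5°
Leg 4: dist=14514.1 km, bearing=112.4°
Leg 5: dist=8505.1 km, bearing=306.3°
Leg 6: dist=12671.4 km, bearing=265.5°
Total: 67178.6 km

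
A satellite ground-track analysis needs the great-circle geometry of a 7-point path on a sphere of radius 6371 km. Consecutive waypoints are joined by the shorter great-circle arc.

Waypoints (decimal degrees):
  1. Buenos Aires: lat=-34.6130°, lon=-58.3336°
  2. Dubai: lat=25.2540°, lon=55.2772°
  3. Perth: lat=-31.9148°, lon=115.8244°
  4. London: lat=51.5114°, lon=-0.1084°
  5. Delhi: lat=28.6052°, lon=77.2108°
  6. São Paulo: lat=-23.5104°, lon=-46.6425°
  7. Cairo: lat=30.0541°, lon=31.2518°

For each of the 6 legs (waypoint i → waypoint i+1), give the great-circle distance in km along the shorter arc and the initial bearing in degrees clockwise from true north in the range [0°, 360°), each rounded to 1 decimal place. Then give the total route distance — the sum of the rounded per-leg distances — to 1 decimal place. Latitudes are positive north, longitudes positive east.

Leg 1: φ1=-0.6041108, φ2=0.4407654, Δφ=1.0448763, Δλ=1.9828825 rad; a=sin²(Δφ/2)+cosφ1·cosφ2·sin²(Δλ/2)=0.7702339163; c=2·atan2(√a, √(1-a))=2.141789377; dist=6371·c=13645.340 ≈ 13645.3 km; running total=13645.3 km
Leg 1 bearing: y=sinΔλ·cosφ2=0.82871343, x=cosφ1·sinφ2-sinφ1·cosφ2·cosΔλ=0.14535672; θ=atan2(y, x)=80.0515° ≈ 80.1°
Leg 2: φ1=0.4407654, φ2=-0.5570183, Δφ=-0.9977838, Δλ=1.0567480 rad; a=sin²(Δφ/2)+cosφ1·cosφ2·sin²(Δλ/2)=0.4240276170; c=2·atan2(√a, √(1-a))=1.418260738; dist=6371·c=9035.739 ≈ 9035.7 km; running total=22681.0 km
Leg 2 bearing: y=sinΔλ·cosφ2=0.73913260, x=cosφ1·sinφ2-sinφ1·cosφ2·cosΔλ=-0.65619798; θ=atan2(y, x)=131.5985° ≈ 131.6°
Leg 3: φ1=-0.5570183, φ2=0.8990435, Δφ=1.4560619, Δλ=-2.0234091 rad; a=sin²(Δφ/2)+cosφ1·cosφ2·sin²(Δλ/2)=0.8224114726; c=2·atan2(√a, √(1-a))=2.271587941; dist=6371·c=14472.287 ≈ 14472.3 km; running total=37153.3 km
Leg 3 bearing: y=sinΔλ·cosφ2=-0.55969208, x=cosφ1·sinφ2-sinφ1·cosφ2·cosΔλ=0.52052679; θ=atan2(y, x)=-47.0765° <0 so +360° → 312.9235° ≈ 312.9°
Leg 4: φ1=0.8990435, φ2=0.4992549, Δφ=-0.3997886, Δλ=1.3494746 rad; a=sin²(Δφ/2)+cosφ1·cosφ2·sin²(Δλ/2)=0.2526531429; c=2·atan2(√a, √(1-a))=1.053313961; dist=6371·c=6710.663 ≈ 6710.7 km; running total=43864.0 km
Leg 4 bearing: y=sinΔλ·cosφ2=0.85652497, x=cosφ1·sinφ2-sinφ1·cosφ2·cosΔλ=0.14711598; θ=atan2(y, x)=80.2540° ≈ 80.3°
Leg 5: φ1=0.4992549, φ2=-0.4103339, Δφ=-0.9095888, Δλ=-2.1616479 rad; a=sin²(Δφ/2)+cosφ1·cosφ2·sin²(Δλ/2)=0.8197313699; c=2·atan2(√a, √(1-a))=2.264595580; dist=6371·c=14427.738 ≈ 14427.7 km; running total=58291.7 km
Leg 5 bearing: y=sinΔλ·cosφ2=-0.76152765, x=cosφ1·sinφ2-sinφ1·cosφ2·cosΔλ=-0.10565530; θ=atan2(y, x)=-97.8989° <0 so +360° → 262.1011° ≈ 262.1°
Leg 6: φ1=-0.4103339, φ2=0.5245430, Δφ=0.9348769, Δλ=1.3595120 rad; a=sin²(Δφ/2)+cosφ1·cosφ2·sin²(Δλ/2)=0.5166660658; c=2·atan2(√a, √(1-a))=1.604134634; dist=6371·c=10219.942 ≈ 10219.9 km; running total=68511.6 km
Leg 6 bearing: y=sinΔλ·cosφ2=0.84630507, x=cosφ1·sinφ2-sinφ1·cosφ2·cosΔλ=0.53165468; θ=atan2(y, x)=57.8627° ≈ 57.9°

Leg 1: dist=13645.3 km, bearing=80.1°
Leg 2: dist=9035.7 km, bearing=131.6°
Leg 3: dist=14472.3 km, bearing=312.9°
Leg 4: dist=6710.7 km, bearing=80.3°
Leg 5: dist=14427.7 km, bearing=262.1°
Leg 6: dist=10219.9 km, bearing=57.9°
Total: 68511.6 km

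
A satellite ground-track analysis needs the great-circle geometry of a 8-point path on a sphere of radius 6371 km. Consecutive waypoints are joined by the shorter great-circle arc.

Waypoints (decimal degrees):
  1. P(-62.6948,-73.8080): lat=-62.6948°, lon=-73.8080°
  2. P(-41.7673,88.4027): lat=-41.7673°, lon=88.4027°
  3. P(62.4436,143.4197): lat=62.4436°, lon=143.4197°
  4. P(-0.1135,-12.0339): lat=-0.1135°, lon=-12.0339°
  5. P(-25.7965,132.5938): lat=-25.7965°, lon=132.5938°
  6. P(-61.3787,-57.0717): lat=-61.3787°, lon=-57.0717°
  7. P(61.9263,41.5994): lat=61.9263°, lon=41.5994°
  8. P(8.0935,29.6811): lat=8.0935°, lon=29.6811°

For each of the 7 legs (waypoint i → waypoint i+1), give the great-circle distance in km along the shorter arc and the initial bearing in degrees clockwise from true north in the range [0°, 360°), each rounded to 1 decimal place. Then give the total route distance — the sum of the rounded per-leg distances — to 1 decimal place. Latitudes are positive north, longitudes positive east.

Leg 1: dist=8291.6 km, bearing=166.3°
Leg 2: dist=12578.7 km, bearing=24.3°
Leg 3: dist=12787.1 km, bearing=332.7°
Leg 4: dist=15251.8 km, bearing=130.0°
Leg 5: dist=10282.6 km, bearing=175.4°
Leg 6: dist=16006.6 km, bearing=52.2°
Leg 7: dist=6064.8 km, bearing=194.5°
Total: 81263.2 km

Leg 1: φ1=-1.0942307, φ2=-0.7289769, Δφ=0.3652538, Δλ=2.8311108 rad; a=sin²(Δφ/2)+cosφ1·cosφ2·sin²(Δλ/2)=0.3669506063; c=2·atan2(√a, √(1-a))=1.301452698; dist=6371·c=8291.555 ≈ 8291.6 km; running total=8291.6 km
Leg 1 bearing: y=sinΔλ·cosφ2=0.22787214, x=cosφ1·sinφ2-sinφ1·cosφ2·cosΔλ=-0.93662464; θ=atan2(y, x)=166.3261° ≈ 166.3°
Leg 2: φ1=-0.7289769, φ2=1.0898464, Δφ=1.8188233, Δλ=0.9602278 rad; a=sin²(Δφ/2)+cosφ1·cosφ2·sin²(Δλ/2)=0.6963563906; c=2·atan2(√a, √(1-a))=1.974375830; dist=6371·c=12578.748 ≈ 12578.7 km; running total=20870.3 km
Leg 2 bearing: y=sinΔλ·cosφ2=0.37903609, x=cosφ1·sinφ2-sinφ1·cosφ2·cosΔλ=0.83791904; θ=atan2(y, x)=24.3398° ≈ 24.3°
Leg 3: φ1=1.0898464, φ2=-0.0019809, Δφ=-1.0918274, Δλ=-2.7131772 rad; a=sin²(Δφ/2)+cosφ1·cosφ2·sin²(Δλ/2)=0.7112837856; c=2·atan2(√a, √(1-a))=2.007072710; dist=6371·c=12787.060 ≈ 12787.1 km; running total=33657.4 km
Leg 3 bearing: y=sinΔλ·cosφ2=-0.41542921, x=cosφ1·sinφ2-sinφ1·cosφ2·cosΔλ=0.80551550; θ=atan2(y, x)=-27.2816° <0 so +360° → 332.7184° ≈ 332.7°
Leg 4: φ1=-0.0019809, φ2=-0.4502339, Δφ=-0.4482529, Δλ=2.5242296 rad; a=sin²(Δφ/2)+cosφ1·cosφ2·sin²(Δλ/2)=0.8666425434; c=2·atan2(√a, √(1-a))=2.393937342; dist=6371·c=15251.775 ≈ 15251.8 km; running total=48909.2 km
Leg 4 bearing: y=sinΔλ·cosφ2=0.52119825, x=cosφ1·sinφ2-sinφ1·cosφ2·cosΔλ=-0.43662956; θ=atan2(y, x)=129.9543° ≈ 130.0°
Leg 5: φ1=-0.4502339, φ2=-1.0712604, Δφ=-0.6210265, Δλ=-3.3102875 rad; a=sin²(Δφ/2)+cosφ1·cosφ2·sin²(Δλ/2)=0.5215799671; c=2·atan2(√a, √(1-a))=1.613969672; dist=6371·c=10282.601 ≈ 10282.6 km; running total=59191.8 km
Leg 5 bearing: y=sinΔλ·cosφ2=0.08042516, x=cosφ1·sinφ2-sinφ1·cosφ2·cosΔλ=-0.99582580; θ=atan2(y, x)=175.3827° ≈ 175.4°
Leg 6: φ1=-1.0712604, φ2=1.0808178, Δφ=2.1520782, Δλ=1.7221356 rad; a=sin²(Δφ/2)+cosφ1·cosφ2·sin²(Δλ/2)=0.9042556287; c=2·atan2(√a, √(1-a))=2.512414220; dist=6371·c=16006.591 ≈ 16006.6 km; running total=75198.4 km
Leg 6 bearing: y=sinΔλ·cosφ2=0.46522791, x=cosφ1·sinφ2-sinφ1·cosφ2·cosΔλ=0.36037833; θ=atan2(y, x)=52.2377° ≈ 52.2°
Leg 7: φ1=1.0808178, φ2=0.1412582, Δφ=-0.9395596, Δλ=-0.2080136 rad; a=sin²(Δφ/2)+cosφ1·cosφ2·sin²(Δλ/2)=0.2099500900; c=2·atan2(√a, √(1-a))=0.951945095; dist=6371·c=6064.842 ≈ 6064.8 km; running total=81263.2 km
Leg 7 bearing: y=sinΔλ·cosφ2=-0.20445972, x=cosφ1·sinφ2-sinφ1·cosφ2·cosΔλ=-0.78846713; θ=atan2(y, x)=-165.4627° <0 so +360° → 194.5373° ≈ 194.5°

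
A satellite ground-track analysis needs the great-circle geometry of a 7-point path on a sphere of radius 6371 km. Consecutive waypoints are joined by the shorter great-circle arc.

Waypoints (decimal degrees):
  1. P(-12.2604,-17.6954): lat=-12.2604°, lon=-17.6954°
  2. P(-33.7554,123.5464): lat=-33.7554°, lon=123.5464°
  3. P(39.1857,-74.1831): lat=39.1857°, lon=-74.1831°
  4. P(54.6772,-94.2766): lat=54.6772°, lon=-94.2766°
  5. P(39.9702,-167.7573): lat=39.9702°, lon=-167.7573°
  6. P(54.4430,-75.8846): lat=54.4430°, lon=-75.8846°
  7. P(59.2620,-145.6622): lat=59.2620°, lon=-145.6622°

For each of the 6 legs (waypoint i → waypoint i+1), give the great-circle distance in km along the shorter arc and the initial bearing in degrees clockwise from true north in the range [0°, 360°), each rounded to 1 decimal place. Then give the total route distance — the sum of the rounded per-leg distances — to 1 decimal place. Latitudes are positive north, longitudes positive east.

Leg 1: φ1=-0.2139843, φ2=-0.5891429, Δφ=-0.3751585, Δλ=2.4651345 rad; a=sin²(Δφ/2)+cosφ1·cosφ2·sin²(Δλ/2)=0.7577766455; c=2·atan2(√a, √(1-a))=2.112449572; dist=6371·c=13458.416 ≈ 13458.4 km; running total=13458.4 km
Leg 1 bearing: y=sinΔλ·cosφ2=0.52049636, x=cosφ1·sinφ2-sinφ1·cosφ2·cosΔλ=-0.68065288; θ=atan2(y, x)=142.5948° ≈ 142.6°
Leg 2: φ1=-0.5891429, φ2=0.6839195, Δφ=1.2730624, Δλ=-3.4510308 rad; a=sin²(Δφ/2)+cosφ1·cosφ2·sin²(Δλ/2)=0.9824522890; c=2·atan2(√a, √(1-a))=2.875876088; dist=6371·c=18322.207 ≈ 18322.2 km; running total=31780.6 km
Leg 2 bearing: y=sinΔλ·cosφ2=0.23603685, x=cosφ1·sinφ2-sinφ1·cosφ2·cosΔλ=0.11509022; θ=atan2(y, x)=64.0064° ≈ 64.0°
Leg 3: φ1=0.6839195, φ2=0.9542972, Δφ=0.2703777, Δλ=-0.3506977 rad; a=sin²(Δφ/2)+cosφ1·cosφ2·sin²(Δλ/2)=0.0318036893; c=2·atan2(√a, √(1-a))=0.358589939; dist=6371·c=2284.576 ≈ 2284.6 km; running total=34065.2 km
Leg 3 bearing: y=sinΔλ·cosφ2=-0.19863637, x=cosφ1·sinφ2-sinφ1·cosφ2·cosΔλ=0.28933104; θ=atan2(y, x)=-34.4710° <0 so +360° → 325.5290° ≈ 325.5°
Leg 4: φ1=0.9542972, φ2=0.6976116, Δφ=-0.2566856, Δλ=-1.2824802 rad; a=sin²(Δφ/2)+cosφ1·cosφ2·sin²(Δλ/2)=0.1749388430; c=2·atan2(√a, √(1-a))=0.863050926; dist=6371·c=5498.497 ≈ 5498.5 km; running total=39563.7 km
Leg 4 bearing: y=sinΔλ·cosφ2=-0.73474562, x=cosφ1·sinφ2-sinφ1·cosφ2·cosΔλ=0.19362296; θ=atan2(y, x)=-75.2368° <0 so +360° → 284.7632° ≈ 284.8°
Leg 5: φ1=0.6976116, φ2=0.9502096, Δφ=0.2525980, Δλ=1.6034811 rad; a=sin²(Δφ/2)+cosφ1·cosφ2·sin²(Δλ/2)=0.2459780528; c=2·atan2(√a, √(1-a))=1.037884088; dist=6371·c=6612.360 ≈ 6612.4 km; running total=46176.1 km
Leg 5 bearing: y=sinΔλ·cosφ2=0.58120200, x=cosφ1·sinφ2-sinφ1·cosφ2·cosΔλ=0.63568518; θ=atan2(y, x)=42.4364° ≈ 42.4°
Leg 6: φ1=0.9502096, φ2=1.0343170, Δφ=0.0841074, Δλ=-1.2178489 rad; a=sin²(Δφ/2)+cosφ1·cosφ2·sin²(Δλ/2)=0.0990077550; c=2·atan2(√a, √(1-a))=0.640186294; dist=6371·c=4078.627 ≈ 4078.6 km; running total=50254.7 km
Leg 6 bearing: y=sinΔλ·cosφ2=-0.47960703, x=cosφ1·sinφ2-sinφ1·cosφ2·cosΔλ=0.35608704; θ=atan2(y, x)=-53.4077° <0 so +360° → 306.5923° ≈ 306.6°

Leg 1: dist=13458.4 km, bearing=142.6°
Leg 2: dist=18322.2 km, bearing=64.0°
Leg 3: dist=2284.6 km, bearing=325.5°
Leg 4: dist=5498.5 km, bearing=284.8°
Leg 5: dist=6612.4 km, bearing=42.4°
Leg 6: dist=4078.6 km, bearing=306.6°
Total: 50254.7 km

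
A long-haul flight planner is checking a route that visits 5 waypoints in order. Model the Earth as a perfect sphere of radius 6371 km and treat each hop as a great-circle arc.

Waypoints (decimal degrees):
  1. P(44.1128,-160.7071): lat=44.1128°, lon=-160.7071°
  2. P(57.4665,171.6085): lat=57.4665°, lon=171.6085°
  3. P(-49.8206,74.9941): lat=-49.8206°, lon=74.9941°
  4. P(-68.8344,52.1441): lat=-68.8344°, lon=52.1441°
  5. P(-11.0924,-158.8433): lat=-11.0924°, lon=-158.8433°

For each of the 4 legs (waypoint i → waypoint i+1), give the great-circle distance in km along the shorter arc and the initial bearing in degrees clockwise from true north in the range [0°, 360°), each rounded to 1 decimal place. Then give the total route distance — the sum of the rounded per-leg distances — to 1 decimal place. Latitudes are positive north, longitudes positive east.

Leg 1: dist=2419.3 km, bearing=317.6°
Leg 2: dist=14807.3 km, bearing=241.5°
Leg 3: dist=2446.7 km, bearing=202.0°
Leg 4: dist=10801.8 km, bearing=149.4°
Total: 30475.1 km

Leg 1: φ1=0.7699136, φ2=1.0029796, Δφ=0.2330660, Δλ=5.8000014 rad; a=sin²(Δφ/2)+cosφ1·cosφ2·sin²(Δλ/2)=0.0356200286; c=2·atan2(√a, √(1-a))=0.379742969; dist=6371·c=2419.342 ≈ 2419.3 km; running total=2419.3 km
Leg 1 bearing: y=sinΔλ·cosφ2=-0.24985898, x=cosφ1·sinφ2-sinφ1·cosφ2·cosΔλ=0.27381647; θ=atan2(y, x)=-42.3806° <0 so +360° → 317.6194° ≈ 317.6°
Leg 2: φ1=1.0029796, φ2=-0.8695335, Δφ=-1.8725131, Δλ=-1.6862394 rad; a=sin²(Δφ/2)+cosφ1·cosφ2·sin²(Δλ/2)=0.8420507471; c=2·atan2(√a, √(1-a))=2.324167448; dist=6371·c=14807.271 ≈ 14807.3 km; running total=17226.6 km
Leg 2 bearing: y=sinΔλ·cosφ2=-0.64088860, x=cosφ1·sinφ2-sinφ1·cosφ2·cosΔλ=-0.34823405; θ=atan2(y, x)=-118.5179° <0 so +360° → 241.4821° ≈ 241.5°
Leg 3: φ1=-0.8695335, φ2=-1.2013869, Δφ=-0.3318534, Δλ=-0.3988077 rad; a=sin²(Δφ/2)+cosφ1·cosφ2·sin²(Δλ/2)=0.0364204638; c=2·atan2(√a, √(1-a))=0.384038585; dist=6371·c=2446.710 ≈ 2446.7 km; running total=19673.3 km
Leg 3 bearing: y=sinΔλ·cosφ2=-0.14020863, x=cosφ1·sinφ2-sinφ1·cosφ2·cosΔλ=-0.34744438; θ=atan2(y, x)=-158.0238° <0 so +360° → 201.9762° ≈ 202.0°
Leg 4: φ1=-1.2013869, φ2=-0.1935989, Δφ=1.0077880, Δλ=-3.6824248 rad; a=sin²(Δφ/2)+cosφ1·cosφ2·sin²(Δλ/2)=0.5621689673; c=2·atan2(√a, √(1-a))=1.695456887; dist=6371·c=10801.756 ≈ 10801.8 km; running total=30475.1 km
Leg 4 bearing: y=sinΔλ·cosφ2=0.50523124, x=cosφ1·sinφ2-sinφ1·cosφ2·cosΔλ=-0.85397978; θ=atan2(y, x)=149.3906° ≈ 149.4°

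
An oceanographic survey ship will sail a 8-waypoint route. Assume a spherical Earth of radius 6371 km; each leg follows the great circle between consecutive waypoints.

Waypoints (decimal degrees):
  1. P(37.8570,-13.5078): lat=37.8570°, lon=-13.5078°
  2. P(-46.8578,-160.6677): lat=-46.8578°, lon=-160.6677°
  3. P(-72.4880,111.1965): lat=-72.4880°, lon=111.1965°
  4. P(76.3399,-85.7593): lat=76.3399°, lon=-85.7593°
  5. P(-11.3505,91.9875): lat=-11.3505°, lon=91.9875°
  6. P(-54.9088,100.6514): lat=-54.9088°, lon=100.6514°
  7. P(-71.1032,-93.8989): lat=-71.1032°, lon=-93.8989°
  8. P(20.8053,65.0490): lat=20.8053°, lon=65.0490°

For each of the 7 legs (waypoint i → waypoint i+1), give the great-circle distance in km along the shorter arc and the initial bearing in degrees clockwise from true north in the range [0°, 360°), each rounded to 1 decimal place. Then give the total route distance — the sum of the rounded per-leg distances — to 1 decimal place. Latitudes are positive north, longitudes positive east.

Leg 1: dist=17162.2 km, bearing=238.9°
Leg 2: dist=5044.8 km, bearing=205.0°
Leg 3: dist=19355.9 km, bearing=41.8°
Leg 4: dist=12787.3 km, bearing=2.4°
Leg 5: dist=4902.6 km, bearing=172.9°
Leg 6: dist=5956.0 km, bearing=174.2°
Leg 7: dist=14256.7 km, bearing=154.7°
Total: 79465.5 km

Leg 1: φ1=0.6607293, φ2=-0.8178229, Δφ=-1.4785522, Δλ=-2.5684248 rad; a=sin²(Δφ/2)+cosφ1·cosφ2·sin²(Δλ/2)=0.9507016498; c=2·atan2(√a, √(1-a))=2.693796009; dist=6371·c=17162.174 ≈ 17162.2 km; running total=17162.2 km
Leg 1 bearing: y=sinΔλ·cosφ2=-0.37082843, x=cosφ1·sinφ2-sinφ1·cosφ2·cosΔλ=-0.22351369; θ=atan2(y, x)=-121.0791° <0 so +360° → 238.9209° ≈ 238.9°
Leg 2: φ1=-0.8178229, φ2=-1.2651543, Δφ=-0.4473314, Δλ=4.7449254 rad; a=sin²(Δφ/2)+cosφ1·cosφ2·sin²(Δλ/2)=0.1487321884; c=2·atan2(√a, √(1-a))=0.791842040; dist=6371·c=5044.826 ≈ 5044.8 km; running total=22207.0 km
Leg 2 bearing: y=sinΔλ·cosφ2=-0.30074628, x=cosφ1·sinφ2-sinφ1·cosφ2·cosΔλ=-0.64497703; θ=atan2(y, x)=-155.0008° <0 so +360° → 204.9992° ≈ 205.0°
Leg 3: φ1=-1.2651543, φ2=1.3323826, Δφ=2.5975369, Δλ=-3.4375272 rad; a=sin²(Δφ/2)+cosφ1·cosφ2·sin²(Δλ/2)=0.9973259745; c=2·atan2(√a, √(1-a))=3.038124545; dist=6371·c=19355.891 ≈ 19355.9 km; running total=41562.9 km
Leg 3 bearing: y=sinΔλ·cosφ2=0.06887270, x=cosφ1·sinφ2-sinφ1·cosφ2·cosΔλ=0.07696786; θ=atan2(y, x)=41.8229° ≈ 41.8°
Leg 4: φ1=1.3323826, φ2=-0.1981036, Δφ=-1.5304862, Δλ=3.1022669 rad; a=sin²(Δφ/2)+cosφ1·cosφ2·sin²(Δλ/2)=0.7113034535; c=2·atan2(√a, √(1-a))=2.007116111; dist=6371·c=12787.337 ≈ 12787.3 km; running total=54350.2 km
Leg 4 bearing: y=sinΔλ·cosφ2=0.03854667, x=cosφ1·sinφ2-sinφ1·cosφ2·cosΔλ=0.90549299; θ=atan2(y, x)=2.4376° ≈ 2.4°
Leg 5: φ1=-0.1981036, φ2=-0.9583393, Δφ=-0.7602358, Δλ=0.1512136 rad; a=sin²(Δφ/2)+cosφ1·cosφ2·sin²(Δλ/2)=0.1408790377; c=2·atan2(√a, √(1-a))=0.769524035; dist=6371·c=4902.638 ≈ 4902.6 km; running total=59252.8 km
Leg 5 bearing: y=sinΔλ·cosφ2=0.08659870, x=cosφ1·sinφ2-sinφ1·cosφ2·cosΔλ=-0.69038337; θ=atan2(y, x)=172.8504° ≈ 172.9°
Leg 6: φ1=-0.9583393, φ2=-1.2409849, Δφ=-0.2826456, Δλ=-3.3955433 rad; a=sin²(Δφ/2)+cosφ1·cosφ2·sin²(Δλ/2)=0.2030369771; c=2·atan2(√a, √(1-a))=0.934866238; dist=6371·c=5956.033 ≈ 5956.0 km; running total=65208.8 km
Leg 6 bearing: y=sinΔλ·cosφ2=0.08136445, x=cosφ1·sinφ2-sinφ1·cosφ2·cosΔλ=-0.80039470; θ=atan2(y, x)=174.1955° ≈ 174.2°
Leg 7: φ1=-1.2409849, φ2=0.3631210, Δφ=1.6041059, Δλ=2.7741642 rad; a=sin²(Δφ/2)+cosφ1·cosφ2·sin²(Δλ/2)=0.8092944826; c=2·atan2(√a, √(1-a))=2.237741896; dist=6371·c=14256.654 ≈ 14256.7 km; running total=79465.5 km
Leg 7 bearing: y=sinΔλ·cosφ2=0.33579321, x=cosφ1·sinφ2-sinφ1·cosφ2·cosΔλ=-0.71034542; θ=atan2(y, x)=154.6990° ≈ 154.7°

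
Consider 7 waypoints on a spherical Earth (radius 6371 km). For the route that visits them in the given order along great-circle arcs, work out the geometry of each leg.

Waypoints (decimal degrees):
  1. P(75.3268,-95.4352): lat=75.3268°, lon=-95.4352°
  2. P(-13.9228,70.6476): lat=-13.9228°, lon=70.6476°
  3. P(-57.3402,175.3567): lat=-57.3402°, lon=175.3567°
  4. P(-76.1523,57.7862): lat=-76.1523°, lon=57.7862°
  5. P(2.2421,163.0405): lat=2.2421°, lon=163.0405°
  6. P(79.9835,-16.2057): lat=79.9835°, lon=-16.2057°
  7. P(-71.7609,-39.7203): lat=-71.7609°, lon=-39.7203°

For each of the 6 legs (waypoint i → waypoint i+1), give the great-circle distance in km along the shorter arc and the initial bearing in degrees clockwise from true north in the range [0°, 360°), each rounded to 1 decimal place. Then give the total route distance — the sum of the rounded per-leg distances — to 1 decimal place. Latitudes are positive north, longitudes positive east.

Leg 1: dist=13135.0 km, bearing=15.3°
Leg 2: dist=9563.9 km, bearing=148.5°
Leg 3: dist=4530.5 km, bearing=199.0°
Leg 4: dist=10651.5 km, bearing=104.3°
Leg 5: dist=10871.9 km, bearing=359.9°
Leg 6: dist=16934.6 km, bearing=195.6°
Total: 65687.4 km

Leg 1: φ1=1.3147007, φ2=-0.2429987, Δφ=-1.5576994, Δλ=2.8986917 rad; a=sin²(Δφ/2)+cosφ1·cosφ2·sin²(Δλ/2)=0.7357065351; c=2·atan2(√a, √(1-a))=2.061688699; dist=6371·c=13135.019 ≈ 13135.0 km; running total=13135.0 km
Leg 1 bearing: y=sinΔλ·cosφ2=0.23345317, x=cosφ1·sinφ2-sinφ1·cosφ2·cosΔλ=0.85045243; θ=atan2(y, x)=15.3499° ≈ 15.3°
Leg 2: φ1=-0.2429987, φ2=-1.0007753, Δφ=-0.7577766, Δλ=1.8275186 rad; a=sin²(Δφ/2)+cosφ1·cosφ2·sin²(Δλ/2)=0.4652134987; c=2·atan2(√a, √(1-a))=1.501167075; dist=6371·c=9563.935 ≈ 9563.9 km; running total=22698.9 km
Leg 2 bearing: y=sinΔλ·cosφ2=0.52196406, x=cosφ1·sinφ2-sinφ1·cosφ2·cosΔλ=-0.85012535; θ=atan2(y, x)=148.4507° ≈ 148.5°
Leg 3: φ1=-1.0007753, φ2=-1.3291084, Δφ=-0.3283331, Δλ=-2.0519923 rad; a=sin²(Δφ/2)+cosφ1·cosφ2·sin²(Δλ/2)=0.1211801682; c=2·atan2(√a, √(1-a))=0.711107257; dist=6371·c=4530.464 ≈ 4530.5 km; running total=27229.4 km
Leg 3 bearing: y=sinΔλ·cosφ2=-0.21216268, x=cosφ1·sinφ2-sinφ1·cosφ2·cosΔλ=-0.61722697; θ=atan2(y, x)=-161.0303° <0 so +360° → 198.9697° ≈ 199.0°
Leg 4: φ1=-1.3291084, φ2=0.0391320, Δφ=1.3682404, Δλ=1.8370341 rad; a=sin²(Δφ/2)+cosφ1·cosφ2·sin²(Δλ/2)=0.5504542376; c=2·atan2(√a, √(1-a))=1.671876842; dist=6371·c=10651.527 ≈ 10651.5 km; running total=37880.9 km
Leg 4 bearing: y=sinΔλ·cosφ2=0.96402899, x=cosφ1·sinφ2-sinφ1·cosφ2·cosΔλ=-0.24589750; θ=atan2(y, x)=104.3095° ≈ 104.3°
Leg 5: φ1=0.0391320, φ2=1.3959754, Δφ=1.3568434, Δλ=-3.1284364 rad; a=sin²(Δφ/2)+cosφ1·cosφ2·sin²(Δλ/2)=0.5676289238; c=2·atan2(√a, √(1-a))=1.706470024; dist=6371·c=10871.921 ≈ 10871.9 km; running total=48752.8 km
Leg 5 bearing: y=sinΔλ·cosφ2=-0.00228823, x=cosφ1·sinφ2-sinφ1·cosφ2·cosΔλ=0.99080779; θ=atan2(y, x)=-0.1323° <0 so +360° → 359.8677° ≈ 359.9°
Leg 6: φ1=1.3959754, φ2=-1.2524640, Δφ=-2.6484394, Δλ=-0.4104072 rad; a=sin²(Δφ/2)+cosφ1·cosφ2·sin²(Δλ/2)=0.9426825326; c=2·atan2(√a, √(1-a))=2.658075013; dist=6371·c=16934.596 ≈ 16934.6 km; running total=65687.4 km
Leg 6 bearing: y=sinΔλ·cosφ2=-0.12487487, x=cosφ1·sinφ2-sinφ1·cosφ2·cosΔλ=-0.44781131; θ=atan2(y, x)=-164.4186° <0 so +360° → 195.5814° ≈ 195.6°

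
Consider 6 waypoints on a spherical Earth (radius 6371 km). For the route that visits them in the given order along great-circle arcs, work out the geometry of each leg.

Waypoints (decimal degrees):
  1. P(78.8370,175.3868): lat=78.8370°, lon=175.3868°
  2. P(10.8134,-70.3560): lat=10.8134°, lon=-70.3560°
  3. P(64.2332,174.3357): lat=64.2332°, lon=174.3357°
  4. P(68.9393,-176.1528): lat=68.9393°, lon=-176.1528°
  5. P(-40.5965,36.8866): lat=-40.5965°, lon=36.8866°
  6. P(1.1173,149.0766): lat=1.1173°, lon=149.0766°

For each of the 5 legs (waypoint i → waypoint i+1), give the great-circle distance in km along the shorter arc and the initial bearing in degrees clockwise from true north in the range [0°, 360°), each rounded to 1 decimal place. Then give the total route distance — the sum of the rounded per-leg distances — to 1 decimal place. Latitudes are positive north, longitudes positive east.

Leg 1: dist=9331.4 km, bearing=64.2°
Leg 2: dist=10094.0 km, bearing=336.9°
Leg 3: dist=669.7 km, bearing=34.5°
Leg 4: dist=16314.5 km, bearing=311.0°
Leg 5: dist=11944.8 km, bearing=104.0°
Total: 48354.4 km

Leg 1: φ1=1.3759652, φ2=0.1887294, Δφ=-1.1872358, Δλ=-4.2890210 rad; a=sin²(Δφ/2)+cosφ1·cosφ2·sin²(Δλ/2)=0.4470319322; c=2·atan2(√a, √(1-a))=1.464661040; dist=6371·c=9331.355 ≈ 9331.4 km; running total=9331.4 km
Leg 1 bearing: y=sinΔλ·cosφ2=0.89552155, x=cosφ1·sinφ2-sinφ1·cosφ2·cosΔλ=0.43222528; θ=atan2(y, x)=64.2356° ≈ 64.2°
Leg 2: φ1=0.1887294, φ2=1.1210808, Δφ=0.9323514, Δλ=4.2706758 rad; a=sin²(Δφ/2)+cosφ1·cosφ2·sin²(Δλ/2)=0.5067882937; c=2·atan2(√a, √(1-a))=1.584373331; dist=6371·c=10094.042 ≈ 10094.0 km; running total=19425.4 km
Leg 2 bearing: y=sinΔλ·cosφ2=-0.39298621, x=cosφ1·sinφ2-sinφ1·cosφ2·cosΔλ=0.91944413; θ=atan2(y, x)=-23.1427° <0 so +360° → 336.8573° ≈ 336.9°
Leg 3: φ1=1.1210808, φ2=1.2032178, Δφ=0.0821369, Δλ=-6.1171783 rad; a=sin²(Δφ/2)+cosφ1·cosφ2·sin²(Δλ/2)=0.0027594628; c=2·atan2(√a, √(1-a))=0.105109557; dist=6371·c=669.653 ≈ 669.7 km; running total=20095.1 km
Leg 3 bearing: y=sinΔλ·cosφ2=0.05938212, x=cosφ1·sinφ2-sinφ1·cosφ2·cosΔλ=0.08649368; θ=atan2(y, x)=34.4715° ≈ 34.5°
Leg 4: φ1=1.2032178, φ2=-0.7085426, Δφ=-1.9117604, Δλ=3.7182390 rad; a=sin²(Δφ/2)+cosφ1·cosφ2·sin²(Δλ/2)=0.9179998934; c=2·atan2(√a, √(1-a))=2.560748593; dist=6371·c=16314.529 ≈ 16314.5 km; running total=36409.6 km
Leg 4 bearing: y=sinΔλ·cosφ2=-0.41398825, x=cosφ1·sinφ2-sinφ1·cosφ2·cosΔλ=0.36016396; θ=atan2(y, x)=-48.9772° <0 so +360° → 311.0228° ≈ 311.0°
Leg 5: φ1=-0.7085426, φ2=0.0195006, Δφ=0.7280432, Δλ=1.9580849 rad; a=sin²(Δφ/2)+cosφ1·cosφ2·sin²(Δλ/2)=0.6497051068; c=2·atan2(√a, √(1-a))=1.874870777; dist=6371·c=11944.802 ≈ 11944.8 km; running total=48354.4 km
Leg 5 bearing: y=sinΔλ·cosφ2=0.92576047, x=cosφ1·sinφ2-sinφ1·cosφ2·cosΔλ=-0.23091358; θ=atan2(y, x)=104.0056° ≈ 104.0°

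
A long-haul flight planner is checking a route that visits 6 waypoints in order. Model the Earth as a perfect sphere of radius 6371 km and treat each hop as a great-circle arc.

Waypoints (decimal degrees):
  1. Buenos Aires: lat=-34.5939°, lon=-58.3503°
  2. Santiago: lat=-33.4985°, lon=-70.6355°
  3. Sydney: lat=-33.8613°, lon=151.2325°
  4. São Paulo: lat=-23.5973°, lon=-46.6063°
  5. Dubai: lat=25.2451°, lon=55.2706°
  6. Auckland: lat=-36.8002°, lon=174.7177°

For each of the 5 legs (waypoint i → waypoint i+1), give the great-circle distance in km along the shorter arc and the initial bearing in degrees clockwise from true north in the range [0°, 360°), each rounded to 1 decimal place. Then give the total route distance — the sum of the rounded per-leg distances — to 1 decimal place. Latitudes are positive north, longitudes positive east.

Leg 1: dist=1137.7 km, bearing=272.7°
Leg 2: dist=11343.4 km, bearing=214.5°
Leg 3: dist=13353.1 km, bearing=161.1°
Leg 4: dist=12226.7 km, bearing=70.3°
Leg 5: dist=14199.7 km, bearing=118.2°
Total: 52260.6 km

Leg 1: φ1=-0.6037775, φ2=-0.5846591, Δφ=0.0191183, Δλ=-0.2144172 rad; a=sin²(Δφ/2)+cosφ1·cosφ2·sin²(Δλ/2)=0.0079511928; c=2·atan2(√a, √(1-a))=0.178576107; dist=6371·c=1137.708 ≈ 1137.7 km; running total=1137.7 km
Leg 1 bearing: y=sinΔλ·cosφ2=-0.17743563, x=cosφ1·sinφ2-sinφ1·cosφ2·cosΔλ=0.00827539; θ=atan2(y, x)=-87.3297° <0 so +360° → 272.6703° ≈ 272.7°
Leg 2: φ1=-0.5846591, φ2=-0.5909912, Δφ=-0.0063321, Δλ=3.8723271 rad; a=sin²(Δφ/2)+cosφ1·cosφ2·sin²(Δλ/2)=0.6040733858; c=2·atan2(√a, √(1-a))=1.780476176; dist=6371·c=11343.414 ≈ 11343.4 km; running total=12481.1 km
Leg 2 bearing: y=sinΔλ·cosφ2=-0.55421541, x=cosφ1·sinφ2-sinφ1·cosφ2·cosΔλ=-0.80592816; θ=atan2(y, x)=-145.4847° <0 so +360° → 214.5153° ≈ 214.5°
Leg 3: φ1=-0.5909912, φ2=-0.4118506, Δφ=0.1791406, Δλ=-3.4529384 rad; a=sin²(Δφ/2)+cosφ1·cosφ2·sin²(Δλ/2)=0.7506619486; c=2·atan2(√a, √(1-a))=2.095924483; dist=6371·c=13353.135 ≈ 13353.1 km; running total=25834.2 km
Leg 3 bearing: y=sinΔλ·cosφ2=0.28072434, x=cosφ1·sinφ2-sinφ1·cosφ2·cosΔλ=-0.81845476; θ=atan2(y, x)=161.0684° ≈ 161.1°
Leg 4: φ1=-0.4118506, φ2=0.4406101, Δφ=0.8524607, Δλ=1.7780873 rad; a=sin²(Δφ/2)+cosφ1·cosφ2·sin²(Δλ/2)=0.6706571431; c=2·atan2(√a, √(1-a))=1.919111122; dist=6371·c=12226.657 ≈ 12226.7 km; running total=38060.9 km
Leg 4 bearing: y=sinΔλ·cosφ2=0.88512830, x=cosφ1·sinφ2-sinφ1·cosφ2·cosΔλ=0.31631068; θ=atan2(y, x)=70.3351° ≈ 70.3°
Leg 5: φ1=0.4406101, φ2=-0.6422847, Δφ=-1.0828948, Δλ=2.0847452 rad; a=sin²(Δφ/2)+cosφ1·cosφ2·sin²(Δλ/2)=0.8057683272; c=2·atan2(√a, √(1-a))=2.228797606; dist=6371·c=14199.670 ≈ 14199.7 km; running total=52260.6 km
Leg 5 bearing: y=sinΔλ·cosφ2=0.69728304, x=cosφ1·sinφ2-sinφ1·cosφ2·cosΔλ=-0.37392417; θ=atan2(y, x)=118.2028° ≈ 118.2°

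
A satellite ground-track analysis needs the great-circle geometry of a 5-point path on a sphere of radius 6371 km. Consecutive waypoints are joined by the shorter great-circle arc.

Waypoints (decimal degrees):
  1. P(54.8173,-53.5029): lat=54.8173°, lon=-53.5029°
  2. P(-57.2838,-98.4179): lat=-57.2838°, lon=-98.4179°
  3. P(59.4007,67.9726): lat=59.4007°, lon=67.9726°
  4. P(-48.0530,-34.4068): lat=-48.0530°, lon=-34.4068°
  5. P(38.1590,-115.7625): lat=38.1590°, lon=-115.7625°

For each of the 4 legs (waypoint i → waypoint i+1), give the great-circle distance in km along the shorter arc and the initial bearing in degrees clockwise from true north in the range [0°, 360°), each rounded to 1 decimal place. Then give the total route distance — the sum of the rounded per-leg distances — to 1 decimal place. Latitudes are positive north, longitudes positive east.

Leg 1: φ1=0.9567424, φ2=-0.9997909, Δφ=-1.9565333, Δλ=-0.7839146 rad; a=sin²(Δφ/2)+cosφ1·cosφ2·sin²(Δλ/2)=0.7335635880; c=2·atan2(√a, √(1-a))=2.056835204; dist=6371·c=13104.097 ≈ 13104.1 km; running total=13104.1 km
Leg 1 bearing: y=sinΔλ·cosφ2=-0.38160843, x=cosφ1·sinφ2-sinφ1·cosφ2·cosΔλ=-0.79760091; θ=atan2(y, x)=-154.4314° <0 so +360° → 205.5686° ≈ 205.6°
Leg 2: φ1=-0.9997909, φ2=1.0367378, Δφ=2.0365287, Δλ=2.9040621 rad; a=sin²(Δφ/2)+cosφ1·cosφ2·sin²(Δλ/2)=0.9957963595; c=2·atan2(√a, √(1-a))=3.011830656; dist=6371·c=19188.373 ≈ 19188.4 km; running total=32292.5 km
Leg 2 bearing: y=sinΔλ·cosφ2=0.11977663, x=cosφ1·sinφ2-sinφ1·cosφ2·cosΔλ=0.04896364; θ=atan2(y, x)=67.7657° ≈ 67.8°
Leg 3: φ1=1.0367378, φ2=-0.8386831, Δφ=-1.8754209, Δλ=-1.7868576 rad; a=sin²(Δφ/2)+cosφ1·cosφ2·sin²(Δλ/2)=0.8565695236; c=2·atan2(√a, √(1-a))=2.364762210; dist=6371·c=15065.900 ≈ 15065.9 km; running total=47358.4 km
Leg 3 bearing: y=sinΔλ·cosφ2=-0.65290121, x=cosφ1·sinφ2-sinφ1·cosφ2·cosΔλ=-0.25525029; θ=atan2(y, x)=-111.3529° <0 so +360° → 248.6471° ≈ 248.6°
Leg 4: φ1=-0.8386831, φ2=0.6660002, Δφ=1.5046833, Δλ=-1.4199248 rad; a=sin²(Δφ/2)+cosφ1·cosφ2·sin²(Δλ/2)=0.6902671089; c=2·atan2(√a, √(1-a))=1.961170233; dist=6371·c=12494.616 ≈ 12494.6 km; running total=59853.0 km
Leg 4 bearing: y=sinΔλ·cosφ2=-0.77736722, x=cosφ1·sinφ2-sinφ1·cosφ2·cosΔλ=0.50089311; θ=atan2(y, x)=-57.2045° <0 so +360° → 302.7955° ≈ 302.8°

Leg 1: dist=13104.1 km, bearing=205.6°
Leg 2: dist=19188.4 km, bearing=67.8°
Leg 3: dist=15065.9 km, bearing=248.6°
Leg 4: dist=12494.6 km, bearing=302.8°
Total: 59853.0 km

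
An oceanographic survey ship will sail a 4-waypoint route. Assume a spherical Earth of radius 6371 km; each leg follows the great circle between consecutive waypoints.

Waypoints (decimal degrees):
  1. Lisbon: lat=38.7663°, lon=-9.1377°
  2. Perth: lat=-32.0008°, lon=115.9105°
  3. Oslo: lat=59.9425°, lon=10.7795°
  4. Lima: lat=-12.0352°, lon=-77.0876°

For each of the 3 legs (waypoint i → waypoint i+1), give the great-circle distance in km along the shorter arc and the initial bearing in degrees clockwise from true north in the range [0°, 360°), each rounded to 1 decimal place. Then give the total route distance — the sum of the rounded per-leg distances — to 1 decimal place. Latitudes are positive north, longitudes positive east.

Leg 1: dist=15051.3 km, bearing=98.9°
Leg 2: dist=13868.0 km, bearing=324.0°
Leg 3: dist=11045.8 km, bearing=262.1°
Total: 39965.1 km

Leg 1: φ1=0.6765996, φ2=-0.5585193, Δφ=-1.2351189, Δλ=2.1825028 rad; a=sin²(Δφ/2)+cosφ1·cosφ2·sin²(Δλ/2)=0.8557655929; c=2·atan2(√a, √(1-a))=2.362471283; dist=6371·c=15051.305 ≈ 15051.3 km; running total=15051.3 km
Leg 1 bearing: y=sinΔλ·cosφ2=0.69426483, x=cosφ1·sinφ2-sinφ1·cosφ2·cosΔλ=-0.10825766; θ=atan2(y, x)=98.8628° ≈ 98.9°
Leg 2: φ1=-0.5585193, φ2=1.0461940, Δφ=1.6047133, Δλ=-1.8348821 rad; a=sin²(Δφ/2)+cosφ1·cosφ2·sin²(Δλ/2)=0.7847703413; c=2·atan2(√a, √(1-a))=2.176743269; dist=6371·c=13868.031 ≈ 13868.0 km; running total=28919.3 km
Leg 2 bearing: y=sinΔλ·cosφ2=-0.48350451, x=cosφ1·sinφ2-sinφ1·cosφ2·cosΔλ=0.66471558; θ=atan2(y, x)=-36.0316° <0 so +360° → 323.9684° ≈ 324.0°
Leg 3: φ1=1.0461940, φ2=-0.2100539, Δφ=-1.2562479, Δλ=-1.5335702 rad; a=sin²(Δφ/2)+cosφ1·cosφ2·sin²(Δλ/2)=0.5811205549; c=2·atan2(√a, √(1-a))=1.733757758; dist=6371·c=11045.771 ≈ 11045.8 km; running total=39965.1 km
Leg 3 bearing: y=sinΔλ·cosφ2=-0.97734210, x=cosφ1·sinφ2-sinφ1·cosφ2·cosΔλ=-0.13594205; θ=atan2(y, x)=-97.9187° <0 so +360° → 262.0813° ≈ 262.1°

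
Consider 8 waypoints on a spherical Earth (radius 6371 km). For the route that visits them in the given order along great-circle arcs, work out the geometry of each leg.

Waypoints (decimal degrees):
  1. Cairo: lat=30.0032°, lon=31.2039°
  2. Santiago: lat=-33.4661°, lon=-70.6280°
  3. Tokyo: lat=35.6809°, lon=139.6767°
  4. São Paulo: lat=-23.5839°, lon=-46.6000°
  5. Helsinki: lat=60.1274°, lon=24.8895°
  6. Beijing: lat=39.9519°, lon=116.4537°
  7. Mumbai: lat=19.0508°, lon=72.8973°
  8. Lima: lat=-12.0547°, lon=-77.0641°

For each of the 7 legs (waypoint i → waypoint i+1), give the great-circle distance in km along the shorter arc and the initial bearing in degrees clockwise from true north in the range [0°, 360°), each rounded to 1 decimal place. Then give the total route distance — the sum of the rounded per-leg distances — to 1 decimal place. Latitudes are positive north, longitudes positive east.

Leg 1: φ1=0.5236546, φ2=-0.5840936, Δφ=-1.1077483, Δλ=-1.7773019 rad; a=sin²(Δφ/2)+cosφ1·cosφ2·sin²(Δλ/2)=0.7119376610; c=2·atan2(√a, √(1-a))=2.008516102; dist=6371·c=12796.256 ≈ 12796.3 km; running total=12796.3 km
Leg 1 bearing: y=sinΔλ·cosφ2=-0.81648805, x=cosφ1·sinφ2-sinφ1·cosφ2·cosΔλ=-0.39201655; θ=atan2(y, x)=-115.6468° <0 so +360° → 244.3532° ≈ 244.4°
Leg 2: φ1=-0.5840936, φ2=0.6227492, Δφ=1.2068428, Δλ=3.6705094 rad; a=sin²(Δφ/2)+cosφ1·cosφ2·sin²(Δλ/2)=0.9533300359; c=2·atan2(√a, √(1-a))=2.706094664; dist=6371·c=17240.529 ≈ 17240.5 km; running total=30036.8 km
Leg 2 bearing: y=sinΔλ·cosφ2=-0.40987422, x=cosφ1·sinφ2-sinφ1·cosφ2·cosΔλ=0.09985307; θ=atan2(y, x)=-76.3084° <0 so +360° → 283.6916° ≈ 283.7°
Leg 3: φ1=0.6227492, φ2=-0.4116167, Δφ=-1.0343659, Δλ=-3.2511417 rad; a=sin²(Δφ/2)+cosφ1·cosφ2·sin²(Δλ/2)=0.9866658540; c=2·atan2(√a, √(1-a))=2.910129157; dist=6371·c=18540.433 ≈ 18540.4 km; running total=48577.2 km
Leg 3 bearing: y=sinΔλ·cosφ2=0.10019832, x=cosφ1·sinφ2-sinφ1·cosφ2·cosΔλ=0.20636299; θ=atan2(y, x)=25.8986° ≈ 25.9°
Leg 4: φ1=-0.4116167, φ2=1.0494211, Δφ=1.4610378, Δλ=1.2477272 rad; a=sin²(Δφ/2)+cosφ1·cosφ2·sin²(Δλ/2)=0.6010067334; c=2·atan2(√a, √(1-a))=1.774209666; dist=6371·c=11303.490 ≈ 11303.5 km; running total=59880.7 km
Leg 4 bearing: y=sinΔλ·cosφ2=0.47230555, x=cosφ1·sinφ2-sinφ1·cosφ2·cosΔλ=0.85797321; θ=atan2(y, x)=28.8323° ≈ 28.8°
Leg 5: φ1=1.0494211, φ2=0.6972922, Δφ=-0.3521289, Δλ=1.5980968 rad; a=sin²(Δφ/2)+cosφ1·cosφ2·sin²(Δλ/2)=0.2267983037; c=2·atan2(√a, √(1-a))=0.992732478; dist=6371·c=6324.699 ≈ 6324.7 km; running total=66205.4 km
Leg 5 bearing: y=sinΔλ·cosφ2=0.76629814, x=cosφ1·sinφ2-sinφ1·cosφ2·cosΔλ=0.33798002; θ=atan2(y, x)=66.1999° ≈ 66.2°
Leg 6: φ1=0.6972922, φ2=0.3324992, Δφ=-0.3647930, Δλ=-0.7602026 rad; a=sin²(Δφ/2)+cosφ1·cosφ2·sin²(Δλ/2)=0.1326433488; c=2·atan2(√a, √(1-a))=0.745552365; dist=6371·c=4749.914 ≈ 4749.9 km; running total=70955.3 km
Leg 6 bearing: y=sinΔλ·cosφ2=-0.65132769, x=cosφ1·sinφ2-sinφ1·cosφ2·cosΔλ=-0.18965389; θ=atan2(y, x)=-106.2345° <0 so +360° → 253.7655° ≈ 253.8°
Leg 7: φ1=0.3324992, φ2=-0.2103942, Δφ=-0.5428934, Δλ=-2.6173202 rad; a=sin²(Δφ/2)+cosφ1·cosφ2·sin²(Δλ/2)=0.9341993239; c=2·atan2(√a, √(1-a))=2.622760057; dist=6371·c=16709.604 ≈ 16709.6 km; running total=87664.9 km
Leg 7 bearing: y=sinΔλ·cosφ2=-0.48954479, x=cosφ1·sinφ2-sinφ1·cosφ2·cosΔλ=0.07892834; θ=atan2(y, x)=-80.8411° <0 so +360° → 279.1589° ≈ 279.2°

Leg 1: dist=12796.3 km, bearing=244.4°
Leg 2: dist=17240.5 km, bearing=283.7°
Leg 3: dist=18540.4 km, bearing=25.9°
Leg 4: dist=11303.5 km, bearing=28.8°
Leg 5: dist=6324.7 km, bearing=66.2°
Leg 6: dist=4749.9 km, bearing=253.8°
Leg 7: dist=16709.6 km, bearing=279.2°
Total: 87664.9 km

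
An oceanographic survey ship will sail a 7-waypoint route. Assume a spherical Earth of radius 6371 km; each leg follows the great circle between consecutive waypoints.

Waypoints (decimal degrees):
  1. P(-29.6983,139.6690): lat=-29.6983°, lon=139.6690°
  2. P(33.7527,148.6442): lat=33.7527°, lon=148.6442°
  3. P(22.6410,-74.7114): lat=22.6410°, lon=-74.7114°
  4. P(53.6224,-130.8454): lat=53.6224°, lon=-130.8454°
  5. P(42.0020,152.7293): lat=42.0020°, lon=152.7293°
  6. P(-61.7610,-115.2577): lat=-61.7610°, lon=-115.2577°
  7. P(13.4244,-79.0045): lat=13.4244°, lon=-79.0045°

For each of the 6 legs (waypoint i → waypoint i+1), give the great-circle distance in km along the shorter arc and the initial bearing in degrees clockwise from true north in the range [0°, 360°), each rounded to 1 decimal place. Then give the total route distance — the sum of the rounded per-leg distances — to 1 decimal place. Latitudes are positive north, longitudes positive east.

Leg 1: φ1=-0.5183331, φ2=0.5890957, Δφ=1.1074289, Δλ=0.1566468 rad; a=sin²(Δφ/2)+cosφ1·cosφ2·sin²(Δλ/2)=0.2809400039; c=2·atan2(√a, √(1-a))=1.117290137; dist=6371·c=7118.255 ≈ 7118.3 km; running total=7118.3 km
Leg 1 bearing: y=sinΔλ·cosφ2=0.12971094, x=cosφ1·sinφ2-sinφ1·cosφ2·cosΔλ=0.88950882; θ=atan2(y, x)=8.2966° ≈ 8.3°
Leg 2: φ1=0.5890957, φ2=0.3951600, Δφ=-0.1939358, Δλ=-3.8982906 rad; a=sin²(Δφ/2)+cosφ1·cosφ2·sin²(Δλ/2)=0.6720368156; c=2·atan2(√a, √(1-a))=1.922048325; dist=6371·c=12245.370 ≈ 12245.4 km; running total=19363.7 km
Leg 2 bearing: y=sinΔλ·cosφ2=0.63361726, x=cosφ1·sinφ2-sinφ1·cosφ2·cosΔλ=0.69292316; θ=atan2(y, x)=42.4402° ≈ 42.4°
Leg 3: φ1=0.3951600, φ2=0.9358874, Δφ=0.5407274, Δλ=-0.9797231 rad; a=sin²(Δφ/2)+cosφ1·cosφ2·sin²(Δλ/2)=0.1925120157; c=2·atan2(√a, √(1-a))=0.908440836; dist=6371·c=5787.677 ≈ 5787.7 km; running total=25151.4 km
Leg 3 bearing: y=sinΔλ·cosφ2=-0.49247996, x=cosφ1·sinφ2-sinφ1·cosφ2·cosΔλ=0.61584742; θ=atan2(y, x)=-38.6486° <0 so +360° → 321.3514° ≈ 321.4°
Leg 4: φ1=0.9358874, φ2=0.7330732, Δφ=-0.2028142, Δλ=4.9493122 rad; a=sin²(Δφ/2)+cosφ1·cosφ2·sin²(Δλ/2)=0.1788977491; c=2·atan2(√a, √(1-a))=0.873425576; dist=6371·c=5564.594 ≈ 5564.6 km; running total=30716.0 km
Leg 4 bearing: y=sinΔλ·cosφ2=-0.72236217, x=cosφ1·sinφ2-sinφ1·cosφ2·cosΔλ=0.25644935; θ=atan2(y, x)=-70.4544° <0 so +360° → 289.5456° ≈ 289.5°
Leg 5: φ1=0.7330732, φ2=-1.0779328, Δφ=-1.8110060, Δλ=-4.6772555 rad; a=sin²(Δφ/2)+cosφ1·cosφ2·sin²(Δλ/2)=0.8009326411; c=2·atan2(√a, √(1-a))=2.216631083; dist=6371·c=14122.157 ≈ 14122.2 km; running total=44838.2 km
Leg 5 bearing: y=sinΔλ·cosφ2=0.47285855, x=cosφ1·sinφ2-sinφ1·cosφ2·cosΔλ=-0.64355495; θ=atan2(y, x)=143.6930° ≈ 143.7°
Leg 6: φ1=-1.0779328, φ2=0.2343000, Δφ=1.3122328, Δλ=0.6327377 rad; a=sin²(Δφ/2)+cosφ1·cosφ2·sin²(Δλ/2)=0.4167008356; c=2·atan2(√a, √(1-a))=1.403417555; dist=6371·c=8941.173 ≈ 8941.2 km; running total=53779.4 km
Leg 6 bearing: y=sinΔλ·cosφ2=0.57519716, x=cosφ1·sinφ2-sinφ1·cosφ2·cosΔλ=0.80087029; θ=atan2(y, x)=35.6865° ≈ 35.7°

Leg 1: dist=7118.3 km, bearing=8.3°
Leg 2: dist=12245.4 km, bearing=42.4°
Leg 3: dist=5787.7 km, bearing=321.4°
Leg 4: dist=5564.6 km, bearing=289.5°
Leg 5: dist=14122.2 km, bearing=143.7°
Leg 6: dist=8941.2 km, bearing=35.7°
Total: 53779.4 km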